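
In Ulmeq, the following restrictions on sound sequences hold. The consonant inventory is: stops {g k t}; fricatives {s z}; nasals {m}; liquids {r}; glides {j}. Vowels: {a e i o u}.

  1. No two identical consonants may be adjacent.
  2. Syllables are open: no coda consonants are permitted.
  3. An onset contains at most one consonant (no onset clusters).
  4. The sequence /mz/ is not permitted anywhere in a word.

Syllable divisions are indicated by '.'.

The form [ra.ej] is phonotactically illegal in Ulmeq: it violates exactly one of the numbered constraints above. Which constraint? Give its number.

2

[ra.ej]: syllable 2 coda /j/ has 1 consonant (> 0).
This is a violation of constraint 2: "Syllables are open: no coda consonants are permitted."
The remaining constraints (1, 3, 4) are satisfied.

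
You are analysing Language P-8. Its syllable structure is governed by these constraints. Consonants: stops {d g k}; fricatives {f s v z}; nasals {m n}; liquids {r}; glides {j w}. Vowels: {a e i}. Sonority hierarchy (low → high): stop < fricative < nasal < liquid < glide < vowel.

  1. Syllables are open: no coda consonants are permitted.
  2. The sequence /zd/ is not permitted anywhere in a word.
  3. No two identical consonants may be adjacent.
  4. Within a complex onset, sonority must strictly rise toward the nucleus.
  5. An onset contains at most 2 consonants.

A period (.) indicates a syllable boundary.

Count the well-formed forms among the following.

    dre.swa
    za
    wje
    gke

2

dre.swa — σ1 onset /dr/ (1→4 rises), coda /∅/ ok; σ2 onset /sw/ (2→5 rises), coda /∅/ ok → well-formed
za — σ1 onset /z/, coda /∅/ ok → well-formed
wje — violates constraint 4: syllable 1 onset /wj/: /w/ (glide, 5) → /j/ (glide, 5) does not rise → ill-formed
gke — violates constraint 4: syllable 1 onset /gk/: /g/ (stop, 1) → /k/ (stop, 1) does not rise → ill-formed
Well-formed: dre.swa, za → 2.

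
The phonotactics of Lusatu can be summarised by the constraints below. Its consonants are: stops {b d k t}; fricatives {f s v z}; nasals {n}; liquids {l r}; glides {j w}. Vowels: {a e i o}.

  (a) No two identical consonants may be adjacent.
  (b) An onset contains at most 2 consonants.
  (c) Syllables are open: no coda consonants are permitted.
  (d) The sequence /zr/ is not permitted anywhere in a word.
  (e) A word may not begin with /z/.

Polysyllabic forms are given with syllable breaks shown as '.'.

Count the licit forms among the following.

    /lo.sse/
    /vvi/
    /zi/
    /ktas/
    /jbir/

0

/lo.sse/ — violates constraint (a): adjacent identical consonants /ss/ → illicit
/vvi/ — violates constraint (a): adjacent identical consonants /vv/ → illicit
/zi/ — violates constraint (e): word begins with /z/ → illicit
/ktas/ — violates constraint (c): syllable 1 coda /s/ has 1 consonant (> 0) → illicit
/jbir/ — violates constraint (c): syllable 1 coda /r/ has 1 consonant (> 0) → illicit
No form is licit → 0.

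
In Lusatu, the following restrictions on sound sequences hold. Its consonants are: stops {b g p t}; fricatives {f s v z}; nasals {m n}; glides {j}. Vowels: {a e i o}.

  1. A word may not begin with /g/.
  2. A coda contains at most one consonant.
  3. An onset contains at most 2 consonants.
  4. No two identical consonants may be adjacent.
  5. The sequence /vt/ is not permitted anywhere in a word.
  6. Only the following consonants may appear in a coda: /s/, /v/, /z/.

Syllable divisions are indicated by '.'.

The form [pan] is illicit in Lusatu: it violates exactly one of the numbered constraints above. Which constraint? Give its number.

6

[pan]: syllable 1 coda contains /n/, which is not a licensed coda consonant.
This is a violation of constraint 6: "Only the following consonants may appear in a coda: /s/, /v/, /z/."
The remaining constraints (1, 2, 3, 4, 5) are satisfied.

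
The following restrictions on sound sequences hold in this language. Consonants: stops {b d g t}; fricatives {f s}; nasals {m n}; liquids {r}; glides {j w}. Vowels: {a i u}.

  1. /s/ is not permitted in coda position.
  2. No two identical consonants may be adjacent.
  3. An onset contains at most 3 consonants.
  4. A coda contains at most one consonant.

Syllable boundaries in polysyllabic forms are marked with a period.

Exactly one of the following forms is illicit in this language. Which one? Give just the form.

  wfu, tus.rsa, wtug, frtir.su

tus.rsa

wfu — σ1 onset /wf/ (2C), coda /∅/ ok → licit
tus.rsa — violates constraint 1: syllable 1 coda contains /s/ → illicit
wtug — σ1 onset /wt/ (2C), coda /g/ ok → licit
frtir.su — σ1 onset /frt/ (3C), coda /r/ ok; σ2 onset /s/, coda /∅/ ok → licit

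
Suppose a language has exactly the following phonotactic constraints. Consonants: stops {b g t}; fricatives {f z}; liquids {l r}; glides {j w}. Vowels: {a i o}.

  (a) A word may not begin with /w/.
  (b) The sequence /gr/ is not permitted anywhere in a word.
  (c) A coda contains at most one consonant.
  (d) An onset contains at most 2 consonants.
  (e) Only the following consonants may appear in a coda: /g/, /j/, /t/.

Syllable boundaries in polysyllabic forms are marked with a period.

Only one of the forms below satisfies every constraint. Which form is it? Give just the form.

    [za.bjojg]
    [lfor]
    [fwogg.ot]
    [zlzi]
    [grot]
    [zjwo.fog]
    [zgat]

[za.bjojg] — violates constraint (c): syllable 2 coda /jg/ has 2 consonants (> 1) → phonotactically illegal
[lfor] — violates constraint (e): syllable 1 coda contains /r/, which is not a licensed coda consonant → phonotactically illegal
[fwogg.ot] — violates constraint (c): syllable 1 coda /gg/ has 2 consonants (> 1) → phonotactically illegal
[zlzi] — violates constraint (d): syllable 1 onset /zlz/ has 3 consonants (> 2) → phonotactically illegal
[grot] — violates constraint (b): contains banned sequence /gr/ → phonotactically illegal
[zjwo.fog] — violates constraint (d): syllable 1 onset /zjw/ has 3 consonants (> 2) → phonotactically illegal
[zgat] — σ1 onset /zg/ (2C), coda /t/ ok → phonotactically legal

[zgat]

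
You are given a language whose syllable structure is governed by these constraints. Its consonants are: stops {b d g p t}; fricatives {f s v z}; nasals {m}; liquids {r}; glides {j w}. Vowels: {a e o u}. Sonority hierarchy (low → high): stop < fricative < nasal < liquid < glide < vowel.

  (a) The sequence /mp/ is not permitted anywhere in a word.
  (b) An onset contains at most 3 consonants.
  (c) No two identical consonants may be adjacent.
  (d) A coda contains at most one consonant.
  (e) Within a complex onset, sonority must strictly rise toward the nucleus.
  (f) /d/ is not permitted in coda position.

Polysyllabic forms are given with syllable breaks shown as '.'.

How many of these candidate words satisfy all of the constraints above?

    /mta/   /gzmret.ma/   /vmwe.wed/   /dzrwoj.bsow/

/mta/ — violates constraint (e): syllable 1 onset /mt/: /m/ (nasal, 3) → /t/ (stop, 1) does not rise → ill-formed
/gzmret.ma/ — violates constraint (b): syllable 1 onset /gzmr/ has 4 consonants (> 3) → ill-formed
/vmwe.wed/ — violates constraint (f): syllable 2 coda contains /d/ → ill-formed
/dzrwoj.bsow/ — violates constraint (b): syllable 1 onset /dzrw/ has 4 consonants (> 3) → ill-formed
No form is well-formed → 0.

0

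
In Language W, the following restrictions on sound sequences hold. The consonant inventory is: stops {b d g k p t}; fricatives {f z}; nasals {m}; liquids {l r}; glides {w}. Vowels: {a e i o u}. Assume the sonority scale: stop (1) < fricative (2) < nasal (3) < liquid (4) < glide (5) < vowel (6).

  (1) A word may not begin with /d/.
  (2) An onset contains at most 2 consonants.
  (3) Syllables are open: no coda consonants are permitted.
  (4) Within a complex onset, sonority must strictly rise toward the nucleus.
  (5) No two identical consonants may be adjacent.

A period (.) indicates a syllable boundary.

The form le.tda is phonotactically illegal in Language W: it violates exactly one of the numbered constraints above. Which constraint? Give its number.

4

le.tda: syllable 2 onset /td/: /t/ (stop, 1) → /d/ (stop, 1) does not rise.
This is a violation of constraint 4: "Within a complex onset, sonority must strictly rise toward the nucleus."
The remaining constraints (1, 2, 3, 5) are satisfied.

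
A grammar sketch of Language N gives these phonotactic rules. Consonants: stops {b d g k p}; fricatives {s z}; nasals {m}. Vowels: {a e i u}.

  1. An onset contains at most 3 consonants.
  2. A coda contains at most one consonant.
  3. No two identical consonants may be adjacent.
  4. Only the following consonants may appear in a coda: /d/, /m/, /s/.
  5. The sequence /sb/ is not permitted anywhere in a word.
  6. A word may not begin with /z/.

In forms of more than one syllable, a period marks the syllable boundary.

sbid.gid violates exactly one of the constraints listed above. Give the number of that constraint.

5

sbid.gid: contains banned sequence /sb/.
This is a violation of constraint 5: "The sequence /sb/ is not permitted anywhere in a word."
The remaining constraints (1, 2, 3, 4, 6) are satisfied.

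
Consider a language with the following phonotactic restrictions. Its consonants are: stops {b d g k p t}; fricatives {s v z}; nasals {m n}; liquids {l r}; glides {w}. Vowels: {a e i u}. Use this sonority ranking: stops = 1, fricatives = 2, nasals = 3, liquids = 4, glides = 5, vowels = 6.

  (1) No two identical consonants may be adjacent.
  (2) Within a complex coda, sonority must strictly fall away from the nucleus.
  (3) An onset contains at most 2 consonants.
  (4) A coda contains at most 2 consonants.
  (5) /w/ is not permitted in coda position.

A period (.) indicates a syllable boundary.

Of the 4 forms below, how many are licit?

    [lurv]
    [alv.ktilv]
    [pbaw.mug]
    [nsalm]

[lurv] — σ1 onset /l/, coda /rv/ (4→2 falls) ok → licit
[alv.ktilv] — σ1 onset /∅/, coda /lv/ (4→2 falls) ok; σ2 onset /kt/ (2C), coda /lv/ (4→2 falls) ok → licit
[pbaw.mug] — violates constraint 5: syllable 1 coda contains /w/ → illicit
[nsalm] — σ1 onset /ns/ (2C), coda /lm/ (4→3 falls) ok → licit
Licit: [lurv], [alv.ktilv], [nsalm] → 3.

3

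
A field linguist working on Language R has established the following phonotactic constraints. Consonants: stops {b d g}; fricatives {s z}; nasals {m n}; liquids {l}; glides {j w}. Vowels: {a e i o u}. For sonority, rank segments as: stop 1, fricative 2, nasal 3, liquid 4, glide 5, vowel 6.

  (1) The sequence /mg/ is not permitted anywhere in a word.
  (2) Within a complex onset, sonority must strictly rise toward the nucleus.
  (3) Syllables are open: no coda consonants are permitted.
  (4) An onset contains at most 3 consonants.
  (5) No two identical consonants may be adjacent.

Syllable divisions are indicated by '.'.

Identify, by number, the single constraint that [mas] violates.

[mas]: syllable 1 coda /s/ has 1 consonant (> 0).
This is a violation of constraint 3: "Syllables are open: no coda consonants are permitted."
The remaining constraints (1, 2, 4, 5) are satisfied.

3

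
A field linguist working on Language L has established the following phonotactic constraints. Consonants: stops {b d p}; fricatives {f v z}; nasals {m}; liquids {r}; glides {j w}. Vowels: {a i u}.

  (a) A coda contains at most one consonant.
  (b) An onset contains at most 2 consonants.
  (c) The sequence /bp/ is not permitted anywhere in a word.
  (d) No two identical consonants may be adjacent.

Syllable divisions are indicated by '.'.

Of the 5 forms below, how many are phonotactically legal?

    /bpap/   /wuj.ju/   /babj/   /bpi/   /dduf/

0

/bpap/ — violates constraint (c): contains banned sequence /bp/ → phonotactically illegal
/wuj.ju/ — violates constraint (d): adjacent identical consonants /jj/ → phonotactically illegal
/babj/ — violates constraint (a): syllable 1 coda /bj/ has 2 consonants (> 1) → phonotactically illegal
/bpi/ — violates constraint (c): contains banned sequence /bp/ → phonotactically illegal
/dduf/ — violates constraint (d): adjacent identical consonants /dd/ → phonotactically illegal
No form is phonotactically legal → 0.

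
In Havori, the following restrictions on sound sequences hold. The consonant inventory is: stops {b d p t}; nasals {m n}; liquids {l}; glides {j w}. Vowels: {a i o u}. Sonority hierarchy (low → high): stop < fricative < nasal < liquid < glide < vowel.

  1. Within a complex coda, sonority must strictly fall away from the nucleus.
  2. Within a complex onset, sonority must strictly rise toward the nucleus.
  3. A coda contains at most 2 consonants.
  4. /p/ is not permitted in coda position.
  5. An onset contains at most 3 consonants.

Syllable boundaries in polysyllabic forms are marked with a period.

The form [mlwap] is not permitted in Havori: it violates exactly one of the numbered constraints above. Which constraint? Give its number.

[mlwap]: syllable 1 coda contains /p/.
This is a violation of constraint 4: "/p/ is not permitted in coda position."
The remaining constraints (1, 2, 3, 5) are satisfied.

4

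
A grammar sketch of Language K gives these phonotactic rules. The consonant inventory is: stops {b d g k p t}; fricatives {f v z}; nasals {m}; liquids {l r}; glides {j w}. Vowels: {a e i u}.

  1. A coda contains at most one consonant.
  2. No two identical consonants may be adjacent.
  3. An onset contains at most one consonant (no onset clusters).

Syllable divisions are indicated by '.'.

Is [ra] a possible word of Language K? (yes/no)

[ra] — σ1 onset /r/, coda /∅/ ok → well-formed

yes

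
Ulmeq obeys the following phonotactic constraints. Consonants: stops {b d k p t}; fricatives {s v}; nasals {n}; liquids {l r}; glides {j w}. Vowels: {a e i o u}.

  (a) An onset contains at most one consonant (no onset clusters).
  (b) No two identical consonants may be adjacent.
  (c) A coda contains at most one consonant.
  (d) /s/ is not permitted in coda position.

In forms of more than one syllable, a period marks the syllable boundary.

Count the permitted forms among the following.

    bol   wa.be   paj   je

4

bol — σ1 onset /b/, coda /l/ ok → permitted
wa.be — σ1 onset /w/, coda /∅/ ok; σ2 onset /b/, coda /∅/ ok → permitted
paj — σ1 onset /p/, coda /j/ ok → permitted
je — σ1 onset /j/, coda /∅/ ok → permitted
Permitted: bol, wa.be, paj, je → 4.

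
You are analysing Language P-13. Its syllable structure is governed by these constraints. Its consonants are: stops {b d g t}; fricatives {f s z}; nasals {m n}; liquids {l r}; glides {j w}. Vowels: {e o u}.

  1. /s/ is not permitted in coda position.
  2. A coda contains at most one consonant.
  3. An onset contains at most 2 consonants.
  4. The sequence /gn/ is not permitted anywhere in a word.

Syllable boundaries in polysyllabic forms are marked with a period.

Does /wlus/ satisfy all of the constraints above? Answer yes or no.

no

/wlus/ — violates constraint 1: syllable 1 coda contains /s/ → phonotactically illegal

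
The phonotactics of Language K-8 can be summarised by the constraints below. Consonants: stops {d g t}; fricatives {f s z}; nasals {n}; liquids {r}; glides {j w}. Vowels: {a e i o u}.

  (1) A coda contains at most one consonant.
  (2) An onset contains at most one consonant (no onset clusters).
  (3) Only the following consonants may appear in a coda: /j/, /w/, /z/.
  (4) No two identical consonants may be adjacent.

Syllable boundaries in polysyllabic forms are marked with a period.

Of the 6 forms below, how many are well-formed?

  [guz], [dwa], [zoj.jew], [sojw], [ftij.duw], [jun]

1

[guz] — σ1 onset /g/, coda /z/ ok → well-formed
[dwa] — violates constraint 2: syllable 1 onset /dw/ has 2 consonants (> 1) → ill-formed
[zoj.jew] — violates constraint 4: adjacent identical consonants /jj/ → ill-formed
[sojw] — violates constraint 1: syllable 1 coda /jw/ has 2 consonants (> 1) → ill-formed
[ftij.duw] — violates constraint 2: syllable 1 onset /ft/ has 2 consonants (> 1) → ill-formed
[jun] — violates constraint 3: syllable 1 coda contains /n/, which is not a licensed coda consonant → ill-formed
Well-formed: [guz] → 1.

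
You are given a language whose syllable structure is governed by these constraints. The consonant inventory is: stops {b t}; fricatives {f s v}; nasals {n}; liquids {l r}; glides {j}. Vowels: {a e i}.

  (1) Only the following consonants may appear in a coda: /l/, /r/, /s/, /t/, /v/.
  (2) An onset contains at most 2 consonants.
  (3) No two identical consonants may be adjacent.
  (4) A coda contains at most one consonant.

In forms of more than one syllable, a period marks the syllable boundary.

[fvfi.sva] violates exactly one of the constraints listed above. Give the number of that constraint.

[fvfi.sva]: syllable 1 onset /fvf/ has 3 consonants (> 2).
This is a violation of constraint 2: "An onset contains at most 2 consonants."
The remaining constraints (1, 3, 4) are satisfied.

2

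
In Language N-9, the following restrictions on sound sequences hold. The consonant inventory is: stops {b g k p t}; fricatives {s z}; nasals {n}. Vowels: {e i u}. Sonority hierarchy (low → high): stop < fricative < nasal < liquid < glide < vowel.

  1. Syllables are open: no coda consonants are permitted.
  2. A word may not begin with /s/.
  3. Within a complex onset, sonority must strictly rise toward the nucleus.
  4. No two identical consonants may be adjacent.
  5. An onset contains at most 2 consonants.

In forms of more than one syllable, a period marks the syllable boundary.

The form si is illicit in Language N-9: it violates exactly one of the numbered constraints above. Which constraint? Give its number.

2

si: word begins with /s/.
This is a violation of constraint 2: "A word may not begin with /s/."
The remaining constraints (1, 3, 4, 5) are satisfied.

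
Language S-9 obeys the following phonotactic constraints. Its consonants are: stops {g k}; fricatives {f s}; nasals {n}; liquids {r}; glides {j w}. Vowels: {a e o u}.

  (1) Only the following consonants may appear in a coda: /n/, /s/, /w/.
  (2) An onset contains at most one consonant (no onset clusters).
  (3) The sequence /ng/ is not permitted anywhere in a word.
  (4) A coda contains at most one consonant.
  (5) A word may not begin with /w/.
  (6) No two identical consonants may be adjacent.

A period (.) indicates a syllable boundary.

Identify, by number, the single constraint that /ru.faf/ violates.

1

/ru.faf/: syllable 2 coda contains /f/, which is not a licensed coda consonant.
This is a violation of constraint 1: "Only the following consonants may appear in a coda: /n/, /s/, /w/."
The remaining constraints (2, 3, 4, 5, 6) are satisfied.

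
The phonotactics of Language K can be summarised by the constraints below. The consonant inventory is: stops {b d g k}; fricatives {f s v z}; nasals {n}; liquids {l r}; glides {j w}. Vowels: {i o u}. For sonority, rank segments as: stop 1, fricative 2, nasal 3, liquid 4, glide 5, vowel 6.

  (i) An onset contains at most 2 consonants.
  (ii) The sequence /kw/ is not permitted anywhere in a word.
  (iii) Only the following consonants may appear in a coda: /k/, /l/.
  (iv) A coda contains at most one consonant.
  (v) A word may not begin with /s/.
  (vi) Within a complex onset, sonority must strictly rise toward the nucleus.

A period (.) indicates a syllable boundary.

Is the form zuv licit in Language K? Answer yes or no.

zuv — violates constraint (iii): syllable 1 coda contains /v/, which is not a licensed coda consonant → illicit

no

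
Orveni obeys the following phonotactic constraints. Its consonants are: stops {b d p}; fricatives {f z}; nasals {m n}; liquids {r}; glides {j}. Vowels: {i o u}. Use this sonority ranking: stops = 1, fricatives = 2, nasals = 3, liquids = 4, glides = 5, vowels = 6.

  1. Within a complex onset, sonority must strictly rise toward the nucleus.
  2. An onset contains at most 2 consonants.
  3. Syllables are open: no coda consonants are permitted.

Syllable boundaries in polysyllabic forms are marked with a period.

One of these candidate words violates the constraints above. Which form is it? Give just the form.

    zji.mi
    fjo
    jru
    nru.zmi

jru

zji.mi — σ1 onset /zj/ (2→5 rises), coda /∅/ ok; σ2 onset /m/, coda /∅/ ok → phonotactically legal
fjo — σ1 onset /fj/ (2→5 rises), coda /∅/ ok → phonotactically legal
jru — violates constraint 1: syllable 1 onset /jr/: /j/ (glide, 5) → /r/ (liquid, 4) does not rise → phonotactically illegal
nru.zmi — σ1 onset /nr/ (3→4 rises), coda /∅/ ok; σ2 onset /zm/ (2→3 rises), coda /∅/ ok → phonotactically legal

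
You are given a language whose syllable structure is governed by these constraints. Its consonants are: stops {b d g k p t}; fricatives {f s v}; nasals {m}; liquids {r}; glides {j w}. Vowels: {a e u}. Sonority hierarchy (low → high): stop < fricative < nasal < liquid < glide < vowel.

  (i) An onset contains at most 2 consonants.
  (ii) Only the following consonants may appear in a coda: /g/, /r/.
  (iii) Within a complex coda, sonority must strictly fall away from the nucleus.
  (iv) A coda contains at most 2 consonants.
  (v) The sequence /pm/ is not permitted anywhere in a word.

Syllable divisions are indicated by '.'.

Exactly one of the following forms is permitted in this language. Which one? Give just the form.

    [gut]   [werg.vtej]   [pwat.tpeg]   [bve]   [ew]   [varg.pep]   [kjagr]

[gut] — violates constraint (ii): syllable 1 coda contains /t/, which is not a licensed coda consonant → not permitted
[werg.vtej] — violates constraint (ii): syllable 2 coda contains /j/, which is not a licensed coda consonant → not permitted
[pwat.tpeg] — violates constraint (ii): syllable 1 coda contains /t/, which is not a licensed coda consonant → not permitted
[bve] — σ1 onset /bv/ (2C), coda /∅/ ok → permitted
[ew] — violates constraint (ii): syllable 1 coda contains /w/, which is not a licensed coda consonant → not permitted
[varg.pep] — violates constraint (ii): syllable 2 coda contains /p/, which is not a licensed coda consonant → not permitted
[kjagr] — violates constraint (iii): syllable 1 coda /gr/: /g/ (stop, 1) → /r/ (liquid, 4) does not fall → not permitted

[bve]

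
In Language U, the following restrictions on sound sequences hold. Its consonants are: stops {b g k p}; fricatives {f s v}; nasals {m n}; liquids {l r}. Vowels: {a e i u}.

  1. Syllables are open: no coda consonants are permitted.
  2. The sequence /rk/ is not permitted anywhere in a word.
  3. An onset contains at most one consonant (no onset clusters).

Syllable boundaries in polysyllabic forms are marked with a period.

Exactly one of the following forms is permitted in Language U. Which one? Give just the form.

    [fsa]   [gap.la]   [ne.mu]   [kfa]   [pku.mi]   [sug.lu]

[fsa] — violates constraint 3: syllable 1 onset /fs/ has 2 consonants (> 1) → not permitted
[gap.la] — violates constraint 1: syllable 1 coda /p/ has 1 consonant (> 0) → not permitted
[ne.mu] — σ1 onset /n/, coda /∅/ ok; σ2 onset /m/, coda /∅/ ok → permitted
[kfa] — violates constraint 3: syllable 1 onset /kf/ has 2 consonants (> 1) → not permitted
[pku.mi] — violates constraint 3: syllable 1 onset /pk/ has 2 consonants (> 1) → not permitted
[sug.lu] — violates constraint 1: syllable 1 coda /g/ has 1 consonant (> 0) → not permitted

[ne.mu]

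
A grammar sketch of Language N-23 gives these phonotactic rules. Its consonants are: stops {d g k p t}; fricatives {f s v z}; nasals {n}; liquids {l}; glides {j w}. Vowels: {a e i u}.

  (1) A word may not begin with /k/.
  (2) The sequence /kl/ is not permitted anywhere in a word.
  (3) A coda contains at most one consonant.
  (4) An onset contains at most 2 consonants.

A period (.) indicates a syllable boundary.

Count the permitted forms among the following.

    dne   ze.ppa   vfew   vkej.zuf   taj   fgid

dne — σ1 onset /dn/ (2C), coda /∅/ ok → permitted
ze.ppa — σ1 onset /z/, coda /∅/ ok; σ2 onset /pp/ (2C), coda /∅/ ok → permitted
vfew — σ1 onset /vf/ (2C), coda /w/ ok → permitted
vkej.zuf — σ1 onset /vk/ (2C), coda /j/ ok; σ2 onset /z/, coda /f/ ok → permitted
taj — σ1 onset /t/, coda /j/ ok → permitted
fgid — σ1 onset /fg/ (2C), coda /d/ ok → permitted
Permitted: dne, ze.ppa, vfew, vkej.zuf, taj, fgid → 6.

6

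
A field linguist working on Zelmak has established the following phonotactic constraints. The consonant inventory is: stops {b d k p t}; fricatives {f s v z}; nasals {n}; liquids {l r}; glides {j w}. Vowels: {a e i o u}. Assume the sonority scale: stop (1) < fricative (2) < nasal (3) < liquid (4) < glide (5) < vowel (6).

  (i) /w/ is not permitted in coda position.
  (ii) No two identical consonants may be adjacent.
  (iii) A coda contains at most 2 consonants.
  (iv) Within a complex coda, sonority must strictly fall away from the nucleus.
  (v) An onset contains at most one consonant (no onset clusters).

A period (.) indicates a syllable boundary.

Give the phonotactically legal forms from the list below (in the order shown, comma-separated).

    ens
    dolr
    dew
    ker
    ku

ens, ker, ku

ens — σ1 onset /∅/, coda /ns/ (3→2 falls) ok → phonotactically legal
dolr — violates constraint (iv): syllable 1 coda /lr/: /l/ (liquid, 4) → /r/ (liquid, 4) does not fall → phonotactically illegal
dew — violates constraint (i): syllable 1 coda contains /w/ → phonotactically illegal
ker — σ1 onset /k/, coda /r/ ok → phonotactically legal
ku — σ1 onset /k/, coda /∅/ ok → phonotactically legal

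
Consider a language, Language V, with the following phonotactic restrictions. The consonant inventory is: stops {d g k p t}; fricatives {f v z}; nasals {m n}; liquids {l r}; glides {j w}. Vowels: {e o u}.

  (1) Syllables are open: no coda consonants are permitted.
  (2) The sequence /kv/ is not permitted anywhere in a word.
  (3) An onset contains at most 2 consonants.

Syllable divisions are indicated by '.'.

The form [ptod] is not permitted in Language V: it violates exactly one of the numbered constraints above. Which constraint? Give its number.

[ptod]: syllable 1 coda /d/ has 1 consonant (> 0).
This is a violation of constraint 1: "Syllables are open: no coda consonants are permitted."
The remaining constraints (2, 3) are satisfied.

1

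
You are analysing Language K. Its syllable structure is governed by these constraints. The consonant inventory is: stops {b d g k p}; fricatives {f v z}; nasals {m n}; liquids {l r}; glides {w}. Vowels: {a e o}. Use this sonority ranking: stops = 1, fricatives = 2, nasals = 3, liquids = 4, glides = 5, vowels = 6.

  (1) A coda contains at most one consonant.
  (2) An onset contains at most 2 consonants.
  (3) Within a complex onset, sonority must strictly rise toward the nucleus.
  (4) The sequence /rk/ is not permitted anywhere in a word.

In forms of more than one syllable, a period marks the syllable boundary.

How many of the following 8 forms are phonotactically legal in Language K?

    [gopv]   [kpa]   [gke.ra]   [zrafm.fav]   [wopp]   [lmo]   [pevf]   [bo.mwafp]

0

[gopv] — violates constraint 1: syllable 1 coda /pv/ has 2 consonants (> 1) → phonotactically illegal
[kpa] — violates constraint 3: syllable 1 onset /kp/: /k/ (stop, 1) → /p/ (stop, 1) does not rise → phonotactically illegal
[gke.ra] — violates constraint 3: syllable 1 onset /gk/: /g/ (stop, 1) → /k/ (stop, 1) does not rise → phonotactically illegal
[zrafm.fav] — violates constraint 1: syllable 1 coda /fm/ has 2 consonants (> 1) → phonotactically illegal
[wopp] — violates constraint 1: syllable 1 coda /pp/ has 2 consonants (> 1) → phonotactically illegal
[lmo] — violates constraint 3: syllable 1 onset /lm/: /l/ (liquid, 4) → /m/ (nasal, 3) does not rise → phonotactically illegal
[pevf] — violates constraint 1: syllable 1 coda /vf/ has 2 consonants (> 1) → phonotactically illegal
[bo.mwafp] — violates constraint 1: syllable 2 coda /fp/ has 2 consonants (> 1) → phonotactically illegal
No form is phonotactically legal → 0.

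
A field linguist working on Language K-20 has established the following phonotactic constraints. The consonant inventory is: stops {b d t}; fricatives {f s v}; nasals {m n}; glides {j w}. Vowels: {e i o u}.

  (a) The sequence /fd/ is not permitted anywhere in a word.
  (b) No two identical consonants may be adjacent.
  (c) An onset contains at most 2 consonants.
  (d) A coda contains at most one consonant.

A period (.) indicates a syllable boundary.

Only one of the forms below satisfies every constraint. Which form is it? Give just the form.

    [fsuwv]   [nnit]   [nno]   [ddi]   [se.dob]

[fsuwv] — violates constraint (d): syllable 1 coda /wv/ has 2 consonants (> 1) → phonotactically illegal
[nnit] — violates constraint (b): adjacent identical consonants /nn/ → phonotactically illegal
[nno] — violates constraint (b): adjacent identical consonants /nn/ → phonotactically illegal
[ddi] — violates constraint (b): adjacent identical consonants /dd/ → phonotactically illegal
[se.dob] — σ1 onset /s/, coda /∅/ ok; σ2 onset /d/, coda /b/ ok → phonotactically legal

[se.dob]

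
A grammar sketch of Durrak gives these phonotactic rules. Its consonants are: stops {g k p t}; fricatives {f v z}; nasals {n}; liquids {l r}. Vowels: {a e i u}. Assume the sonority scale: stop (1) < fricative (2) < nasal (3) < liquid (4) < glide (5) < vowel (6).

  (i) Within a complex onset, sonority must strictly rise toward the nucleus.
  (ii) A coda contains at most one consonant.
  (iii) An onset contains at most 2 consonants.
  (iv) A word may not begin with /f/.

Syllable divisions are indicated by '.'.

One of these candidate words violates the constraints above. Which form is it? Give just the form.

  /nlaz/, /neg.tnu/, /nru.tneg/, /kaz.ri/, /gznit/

/gznit/

/nlaz/ — σ1 onset /nl/ (3→4 rises), coda /z/ ok → phonotactically legal
/neg.tnu/ — σ1 onset /n/, coda /g/ ok; σ2 onset /tn/ (1→3 rises), coda /∅/ ok → phonotactically legal
/nru.tneg/ — σ1 onset /nr/ (3→4 rises), coda /∅/ ok; σ2 onset /tn/ (1→3 rises), coda /g/ ok → phonotactically legal
/kaz.ri/ — σ1 onset /k/, coda /z/ ok; σ2 onset /r/, coda /∅/ ok → phonotactically legal
/gznit/ — violates constraint (iii): syllable 1 onset /gzn/ has 3 consonants (> 2) → phonotactically illegal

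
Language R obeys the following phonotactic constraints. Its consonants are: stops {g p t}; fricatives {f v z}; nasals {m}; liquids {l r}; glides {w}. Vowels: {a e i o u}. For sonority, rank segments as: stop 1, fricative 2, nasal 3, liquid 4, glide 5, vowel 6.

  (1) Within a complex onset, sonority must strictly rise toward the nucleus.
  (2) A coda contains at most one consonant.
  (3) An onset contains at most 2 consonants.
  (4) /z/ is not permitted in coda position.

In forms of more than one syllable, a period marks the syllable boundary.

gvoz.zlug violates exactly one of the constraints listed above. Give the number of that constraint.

4

gvoz.zlug: syllable 1 coda contains /z/.
This is a violation of constraint 4: "/z/ is not permitted in coda position."
The remaining constraints (1, 2, 3) are satisfied.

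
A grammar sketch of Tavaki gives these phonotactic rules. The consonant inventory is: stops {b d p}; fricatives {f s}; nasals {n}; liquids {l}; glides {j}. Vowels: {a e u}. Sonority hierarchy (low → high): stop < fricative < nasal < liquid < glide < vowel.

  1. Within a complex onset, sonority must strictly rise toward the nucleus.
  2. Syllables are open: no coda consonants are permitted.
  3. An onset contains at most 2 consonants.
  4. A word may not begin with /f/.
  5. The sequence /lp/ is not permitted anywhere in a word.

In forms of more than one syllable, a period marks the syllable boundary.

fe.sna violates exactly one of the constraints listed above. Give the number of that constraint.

4

fe.sna: word begins with /f/.
This is a violation of constraint 4: "A word may not begin with /f/."
The remaining constraints (1, 2, 3, 5) are satisfied.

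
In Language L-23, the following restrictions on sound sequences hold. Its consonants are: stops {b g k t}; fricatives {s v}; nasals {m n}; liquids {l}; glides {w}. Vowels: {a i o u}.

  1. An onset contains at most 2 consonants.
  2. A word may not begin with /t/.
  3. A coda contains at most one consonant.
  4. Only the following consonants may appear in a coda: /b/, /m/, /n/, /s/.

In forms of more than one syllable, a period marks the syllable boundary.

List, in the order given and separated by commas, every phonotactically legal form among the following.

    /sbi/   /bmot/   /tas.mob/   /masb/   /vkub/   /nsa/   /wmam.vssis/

/sbi/, /vkub/, /nsa/

/sbi/ — σ1 onset /sb/ (2C), coda /∅/ ok → phonotactically legal
/bmot/ — violates constraint 4: syllable 1 coda contains /t/, which is not a licensed coda consonant → phonotactically illegal
/tas.mob/ — violates constraint 2: word begins with /t/ → phonotactically illegal
/masb/ — violates constraint 3: syllable 1 coda /sb/ has 2 consonants (> 1) → phonotactically illegal
/vkub/ — σ1 onset /vk/ (2C), coda /b/ ok → phonotactically legal
/nsa/ — σ1 onset /ns/ (2C), coda /∅/ ok → phonotactically legal
/wmam.vssis/ — violates constraint 1: syllable 2 onset /vss/ has 3 consonants (> 2) → phonotactically illegal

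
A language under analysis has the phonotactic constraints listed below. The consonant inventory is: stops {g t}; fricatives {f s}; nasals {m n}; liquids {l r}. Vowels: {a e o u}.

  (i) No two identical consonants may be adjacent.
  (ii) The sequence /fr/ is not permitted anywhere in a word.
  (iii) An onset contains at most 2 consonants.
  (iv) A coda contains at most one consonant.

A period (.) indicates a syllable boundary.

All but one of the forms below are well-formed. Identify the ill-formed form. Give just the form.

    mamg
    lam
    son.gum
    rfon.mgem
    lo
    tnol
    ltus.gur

mamg — violates constraint (iv): syllable 1 coda /mg/ has 2 consonants (> 1) → ill-formed
lam — σ1 onset /l/, coda /m/ ok → well-formed
son.gum — σ1 onset /s/, coda /n/ ok; σ2 onset /g/, coda /m/ ok → well-formed
rfon.mgem — σ1 onset /rf/ (2C), coda /n/ ok; σ2 onset /mg/ (2C), coda /m/ ok → well-formed
lo — σ1 onset /l/, coda /∅/ ok → well-formed
tnol — σ1 onset /tn/ (2C), coda /l/ ok → well-formed
ltus.gur — σ1 onset /lt/ (2C), coda /s/ ok; σ2 onset /g/, coda /r/ ok → well-formed

mamg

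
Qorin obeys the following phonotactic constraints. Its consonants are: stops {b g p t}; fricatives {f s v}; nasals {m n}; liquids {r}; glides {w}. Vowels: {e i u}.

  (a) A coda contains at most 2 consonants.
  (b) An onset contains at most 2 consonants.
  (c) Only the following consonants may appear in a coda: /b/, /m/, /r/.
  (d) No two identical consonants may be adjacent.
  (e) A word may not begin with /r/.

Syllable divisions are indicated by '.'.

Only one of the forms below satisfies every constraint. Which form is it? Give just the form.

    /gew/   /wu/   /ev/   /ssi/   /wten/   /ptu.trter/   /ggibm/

/gew/ — violates constraint (c): syllable 1 coda contains /w/, which is not a licensed coda consonant → ill-formed
/wu/ — σ1 onset /w/, coda /∅/ ok → well-formed
/ev/ — violates constraint (c): syllable 1 coda contains /v/, which is not a licensed coda consonant → ill-formed
/ssi/ — violates constraint (d): adjacent identical consonants /ss/ → ill-formed
/wten/ — violates constraint (c): syllable 1 coda contains /n/, which is not a licensed coda consonant → ill-formed
/ptu.trter/ — violates constraint (b): syllable 2 onset /trt/ has 3 consonants (> 2) → ill-formed
/ggibm/ — violates constraint (d): adjacent identical consonants /gg/ → ill-formed

/wu/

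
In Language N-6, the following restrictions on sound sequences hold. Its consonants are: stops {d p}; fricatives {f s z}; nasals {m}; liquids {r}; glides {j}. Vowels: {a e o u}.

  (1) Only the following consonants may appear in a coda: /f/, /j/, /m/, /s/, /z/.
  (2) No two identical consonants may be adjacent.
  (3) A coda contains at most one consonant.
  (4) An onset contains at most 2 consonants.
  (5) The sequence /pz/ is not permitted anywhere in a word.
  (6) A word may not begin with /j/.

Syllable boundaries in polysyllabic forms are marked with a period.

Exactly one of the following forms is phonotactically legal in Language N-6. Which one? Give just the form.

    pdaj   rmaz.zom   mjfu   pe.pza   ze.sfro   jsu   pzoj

pdaj

pdaj — σ1 onset /pd/ (2C), coda /j/ ok → phonotactically legal
rmaz.zom — violates constraint 2: adjacent identical consonants /zz/ → phonotactically illegal
mjfu — violates constraint 4: syllable 1 onset /mjf/ has 3 consonants (> 2) → phonotactically illegal
pe.pza — violates constraint 5: contains banned sequence /pz/ → phonotactically illegal
ze.sfro — violates constraint 4: syllable 2 onset /sfr/ has 3 consonants (> 2) → phonotactically illegal
jsu — violates constraint 6: word begins with /j/ → phonotactically illegal
pzoj — violates constraint 5: contains banned sequence /pz/ → phonotactically illegal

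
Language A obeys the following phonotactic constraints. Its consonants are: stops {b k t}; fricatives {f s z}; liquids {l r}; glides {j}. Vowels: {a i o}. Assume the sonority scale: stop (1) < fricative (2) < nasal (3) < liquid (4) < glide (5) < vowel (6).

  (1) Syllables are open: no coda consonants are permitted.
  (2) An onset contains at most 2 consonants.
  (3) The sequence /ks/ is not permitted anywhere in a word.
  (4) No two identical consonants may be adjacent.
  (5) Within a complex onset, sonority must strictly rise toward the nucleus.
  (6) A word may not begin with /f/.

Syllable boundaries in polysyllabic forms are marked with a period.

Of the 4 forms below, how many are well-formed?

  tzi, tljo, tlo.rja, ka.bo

tzi — σ1 onset /tz/ (1→2 rises), coda /∅/ ok → well-formed
tljo — violates constraint 2: syllable 1 onset /tlj/ has 3 consonants (> 2) → ill-formed
tlo.rja — σ1 onset /tl/ (1→4 rises), coda /∅/ ok; σ2 onset /rj/ (4→5 rises), coda /∅/ ok → well-formed
ka.bo — σ1 onset /k/, coda /∅/ ok; σ2 onset /b/, coda /∅/ ok → well-formed
Well-formed: tzi, tlo.rja, ka.bo → 3.

3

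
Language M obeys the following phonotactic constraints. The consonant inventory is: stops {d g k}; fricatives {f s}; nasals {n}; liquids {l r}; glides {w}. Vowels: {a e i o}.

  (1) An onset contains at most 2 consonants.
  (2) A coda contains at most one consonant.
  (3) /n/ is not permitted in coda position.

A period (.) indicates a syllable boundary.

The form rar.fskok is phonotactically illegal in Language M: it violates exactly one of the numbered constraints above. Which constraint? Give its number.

rar.fskok: syllable 2 onset /fsk/ has 3 consonants (> 2).
This is a violation of constraint 1: "An onset contains at most 2 consonants."
The remaining constraints (2, 3) are satisfied.

1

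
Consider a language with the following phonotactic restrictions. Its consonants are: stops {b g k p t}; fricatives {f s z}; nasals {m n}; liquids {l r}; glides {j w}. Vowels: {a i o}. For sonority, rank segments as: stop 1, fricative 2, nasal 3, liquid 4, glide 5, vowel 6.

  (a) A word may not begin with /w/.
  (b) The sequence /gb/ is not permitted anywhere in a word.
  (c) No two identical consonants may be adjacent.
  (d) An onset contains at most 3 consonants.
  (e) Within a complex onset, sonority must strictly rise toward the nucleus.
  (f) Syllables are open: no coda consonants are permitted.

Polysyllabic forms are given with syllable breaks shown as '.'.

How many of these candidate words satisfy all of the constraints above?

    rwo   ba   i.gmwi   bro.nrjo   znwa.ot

4

rwo — σ1 onset /rw/ (4→5 rises), coda /∅/ ok → licit
ba — σ1 onset /b/, coda /∅/ ok → licit
i.gmwi — σ1 onset /∅/, coda /∅/ ok; σ2 onset /gmw/ (1→3→5 rises), coda /∅/ ok → licit
bro.nrjo — σ1 onset /br/ (1→4 rises), coda /∅/ ok; σ2 onset /nrj/ (3→4→5 rises), coda /∅/ ok → licit
znwa.ot — violates constraint (f): syllable 2 coda /t/ has 1 consonant (> 0) → illicit
Licit: rwo, ba, i.gmwi, bro.nrjo → 4.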